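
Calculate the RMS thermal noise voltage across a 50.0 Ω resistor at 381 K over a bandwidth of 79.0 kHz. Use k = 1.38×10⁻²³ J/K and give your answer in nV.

288 nV

V_n = √(4kTRB)
4kTRB = 4 × 1.38×10⁻²³ × 381 × 5.00×10¹ × 7.90×10⁴ = 8.31×10⁻¹⁴ V²
V_n = √(8.31×10⁻¹⁴) = 2.88×10⁻⁷ V = 288 nV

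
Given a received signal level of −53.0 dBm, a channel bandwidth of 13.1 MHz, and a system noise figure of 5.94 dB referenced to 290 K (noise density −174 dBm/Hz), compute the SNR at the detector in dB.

43.9 dB

Noise floor: N = −174 + 10 log₁₀(B) + NF
10 log₁₀(1.31×10⁷) = 71.17 dB
N = −174 + 71.17 + 5.94 = −96.89 dBm
SNR = P_sig − N = −53.0 − (−96.89) = 43.89 dB → 43.9 dB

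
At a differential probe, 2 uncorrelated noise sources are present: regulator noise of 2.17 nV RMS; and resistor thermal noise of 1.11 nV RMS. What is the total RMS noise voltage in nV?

Uncorrelated sources add in power (mean-square): V_tot = √(ΣV_i²)
V_tot = √[(2.17×10⁻⁹)² + (1.11×10⁻⁹)²] = 2.44×10⁻⁹ V = 2.44 nV

2.44 nV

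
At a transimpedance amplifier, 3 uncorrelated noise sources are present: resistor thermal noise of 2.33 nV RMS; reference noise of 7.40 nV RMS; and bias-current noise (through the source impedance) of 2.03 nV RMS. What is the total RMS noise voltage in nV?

Uncorrelated sources add in power (mean-square): V_tot = √(ΣV_i²)
V_tot = √[(2.33×10⁻⁹)² + (7.40×10⁻⁹)² + (2.03×10⁻⁹)²] = 8.02×10⁻⁹ V = 8.02 nV

8.02 nV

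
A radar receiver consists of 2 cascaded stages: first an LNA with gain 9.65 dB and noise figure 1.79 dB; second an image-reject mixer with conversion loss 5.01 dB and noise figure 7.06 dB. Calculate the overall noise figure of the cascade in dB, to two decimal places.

2.91 dB

Convert to linear (a loss of L dB is a gain of −L dB): F_i = 10^(NF_i/10), G_i = 10^(G_i,dB/10)
  Stage 1: F_1 = 10^(1.79/10) = 1.510, G_1 = 10^(9.65/10) = 9.226
  Stage 2: F_2 = 10^(7.06/10) = 5.082, G_2 = 10^(−5.01/10) = 0.3155
Friis cascade:
  F = 1.510 + (5.082 − 1)/9.226 = 1.952
NF = 10 log₁₀(1.952) = 2.91 dB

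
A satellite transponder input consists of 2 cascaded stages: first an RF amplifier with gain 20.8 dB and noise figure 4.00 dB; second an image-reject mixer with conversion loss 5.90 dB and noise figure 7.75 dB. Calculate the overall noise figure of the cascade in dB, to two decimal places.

Convert to linear (a loss of L dB is a gain of −L dB): F_i = 10^(NF_i/10), G_i = 10^(G_i,dB/10)
  Stage 1: F_1 = 10^(4.00/10) = 2.512, G_1 = 10^(20.8/10) = 120.2
  Stage 2: F_2 = 10^(7.75/10) = 5.957, G_2 = 10^(−5.90/10) = 0.2570
Friis cascade:
  F = 2.512 + (5.957 − 1)/120.2 = 2.553
NF = 10 log₁₀(2.553) = 4.07 dB

4.07 dB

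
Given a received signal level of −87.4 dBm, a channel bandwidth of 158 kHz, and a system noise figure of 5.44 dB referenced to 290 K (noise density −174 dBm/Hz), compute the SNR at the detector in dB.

29.2 dB

Noise floor: N = −174 + 10 log₁₀(B) + NF
10 log₁₀(1.58×10⁵) = 51.99 dB
N = −174 + 51.99 + 5.44 = −116.57 dBm
SNR = P_sig − N = −87.4 − (−116.57) = 29.17 dB → 29.2 dB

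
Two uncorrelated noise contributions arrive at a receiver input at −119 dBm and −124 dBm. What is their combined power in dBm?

Convert to linear, add, convert back:
P₁ = 1.26×10⁻¹⁵ W, P₂ = 3.98×10⁻¹⁶ W
P_tot = 1.66×10⁻¹⁵ W → 10 log₁₀(P_tot / 10⁻³) = −117.8 dBm

−117.8 dBm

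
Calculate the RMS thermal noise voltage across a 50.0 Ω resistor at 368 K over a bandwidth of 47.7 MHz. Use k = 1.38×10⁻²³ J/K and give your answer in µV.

V_n = √(4kTRB)
4kTRB = 4 × 1.38×10⁻²³ × 368 × 5.00×10¹ × 4.77×10⁷ = 4.84×10⁻¹¹ V²
V_n = √(4.84×10⁻¹¹) = 6.96×10⁻⁶ V = 6.96 µV

6.96 µV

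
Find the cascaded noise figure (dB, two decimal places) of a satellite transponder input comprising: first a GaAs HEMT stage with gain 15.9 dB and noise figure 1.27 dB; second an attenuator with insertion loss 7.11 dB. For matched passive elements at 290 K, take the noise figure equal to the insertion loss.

Convert to linear (a loss of L dB is a gain of −L dB): F_i = 10^(NF_i/10), G_i = 10^(G_i,dB/10)
  Stage 1: F_1 = 10^(1.27/10) = 1.340, G_1 = 10^(15.9/10) = 38.90
  Stage 2: F_2 = 10^(7.11/10) = 5.140, G_2 = 10^(−7.11/10) = 0.1945
Friis cascade:
  F = 1.340 + (5.140 − 1)/38.90 = 1.446
NF = 10 log₁₀(1.446) = 1.60 dB

1.60 dB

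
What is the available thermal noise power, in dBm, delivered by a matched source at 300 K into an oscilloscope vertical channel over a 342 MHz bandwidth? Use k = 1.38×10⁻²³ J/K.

−88.5 dBm

P_n = kTB = 1.38×10⁻²³ × 300 × 3.42×10⁸ = 1.42×10⁻¹² W
In dBm: 10 log₁₀(1.42×10⁻¹² / 10⁻³) = −88.5 dBm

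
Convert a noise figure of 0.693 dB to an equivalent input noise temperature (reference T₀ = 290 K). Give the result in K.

50.2 K

F = 10^(0.693/10) = 1.17301
T_e = (F − 1)·T₀ = (1.17301 − 1) × 290 = 50.2 K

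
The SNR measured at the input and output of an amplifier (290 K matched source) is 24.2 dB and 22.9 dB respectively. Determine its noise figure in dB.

1.3 dB

NF (dB) = SNR_in(dB) − SNR_out(dB) when the source is at T₀
NF = 24.2 − 22.9 = 1.3 dB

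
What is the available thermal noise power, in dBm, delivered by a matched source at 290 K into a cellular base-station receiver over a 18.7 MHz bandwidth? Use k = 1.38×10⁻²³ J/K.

P_n = kTB = 1.38×10⁻²³ × 290 × 1.87×10⁷ = 7.48×10⁻¹⁴ W
In dBm: 10 log₁₀(7.48×10⁻¹⁴ / 10⁻³) = −101.3 dBm

−101.3 dBm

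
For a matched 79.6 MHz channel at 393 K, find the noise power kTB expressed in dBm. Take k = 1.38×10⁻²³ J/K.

P_n = kTB = 1.38×10⁻²³ × 393 × 7.96×10⁷ = 4.32×10⁻¹³ W
In dBm: 10 log₁₀(4.32×10⁻¹³ / 10⁻³) = −93.6 dBm

−93.6 dBm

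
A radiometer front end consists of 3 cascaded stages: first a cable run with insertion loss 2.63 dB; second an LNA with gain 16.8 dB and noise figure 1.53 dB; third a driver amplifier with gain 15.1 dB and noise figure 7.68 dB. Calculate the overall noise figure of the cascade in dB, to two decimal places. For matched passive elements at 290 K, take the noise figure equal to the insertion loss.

Convert to linear (a loss of L dB is a gain of −L dB): F_i = 10^(NF_i/10), G_i = 10^(G_i,dB/10)
  Stage 1: F_1 = 10^(2.63/10) = 1.832, G_1 = 10^(−2.63/10) = 0.5458
  Stage 2: F_2 = 10^(1.53/10) = 1.422, G_2 = 10^(16.8/10) = 47.86
  Stage 3: F_3 = 10^(7.68/10) = 5.861, G_3 = 10^(15.1/10) = 32.36
Friis cascade:
  F = 1.832 + (1.422 − 1)/0.5458 + (5.861 − 1)/26.12 = 2.792
NF = 10 log₁₀(2.792) = 4.46 dB

4.46 dB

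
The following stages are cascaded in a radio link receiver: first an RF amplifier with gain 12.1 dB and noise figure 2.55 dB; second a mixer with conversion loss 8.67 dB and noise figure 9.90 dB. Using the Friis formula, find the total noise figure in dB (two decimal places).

3.69 dB

Convert to linear (a loss of L dB is a gain of −L dB): F_i = 10^(NF_i/10), G_i = 10^(G_i,dB/10)
  Stage 1: F_1 = 10^(2.55/10) = 1.799, G_1 = 10^(12.1/10) = 16.22
  Stage 2: F_2 = 10^(9.90/10) = 9.772, G_2 = 10^(−8.67/10) = 0.1358
Friis cascade:
  F = 1.799 + (9.772 − 1)/16.22 = 2.340
NF = 10 log₁₀(2.340) = 3.69 dB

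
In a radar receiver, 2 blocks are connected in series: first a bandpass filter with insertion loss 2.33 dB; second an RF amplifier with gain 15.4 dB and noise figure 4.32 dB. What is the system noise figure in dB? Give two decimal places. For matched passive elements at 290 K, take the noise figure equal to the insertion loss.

Convert to linear (a loss of L dB is a gain of −L dB): F_i = 10^(NF_i/10), G_i = 10^(G_i,dB/10)
  Stage 1: F_1 = 10^(2.33/10) = 1.710, G_1 = 10^(−2.33/10) = 0.5848
  Stage 2: F_2 = 10^(4.32/10) = 2.704, G_2 = 10^(15.4/10) = 34.67
Friis cascade:
  F = 1.710 + (2.704 − 1)/0.5848 = 4.624
NF = 10 log₁₀(4.624) = 6.65 dB

6.65 dB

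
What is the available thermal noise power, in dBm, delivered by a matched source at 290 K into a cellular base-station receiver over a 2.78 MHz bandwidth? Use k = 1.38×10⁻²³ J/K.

−109.5 dBm

P_n = kTB = 1.38×10⁻²³ × 290 × 2.78×10⁶ = 1.11×10⁻¹⁴ W
In dBm: 10 log₁₀(1.11×10⁻¹⁴ / 10⁻³) = −109.5 dBm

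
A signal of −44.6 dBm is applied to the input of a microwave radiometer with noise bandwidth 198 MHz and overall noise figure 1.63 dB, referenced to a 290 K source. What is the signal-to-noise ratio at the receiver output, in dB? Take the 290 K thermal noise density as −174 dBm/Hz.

Noise floor: N = −174 + 10 log₁₀(B) + NF
10 log₁₀(1.98×10⁸) = 82.97 dB
N = −174 + 82.97 + 1.63 = −89.40 dBm
SNR = P_sig − N = −44.6 − (−89.40) = 44.80 dB → 44.8 dB

44.8 dB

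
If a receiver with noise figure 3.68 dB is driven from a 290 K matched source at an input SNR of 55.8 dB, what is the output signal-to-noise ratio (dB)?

By definition F = SNR_in/SNR_out, so in dB: SNR_out = SNR_in − NF
SNR_out = 55.8 − 3.68 = 52.12 dB

52.12 dB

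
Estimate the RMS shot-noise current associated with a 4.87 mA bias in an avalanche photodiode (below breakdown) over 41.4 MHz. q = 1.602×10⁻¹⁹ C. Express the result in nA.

254 nA

I_n = √(2qI·B)
2qI·B = 2 × 1.602×10⁻¹⁹ × 4.87×10⁻³ × 4.14×10⁷ = 6.46×10⁻¹⁴ A²
I_n = √(6.46×10⁻¹⁴) = 2.54×10⁻⁷ A = 254 nA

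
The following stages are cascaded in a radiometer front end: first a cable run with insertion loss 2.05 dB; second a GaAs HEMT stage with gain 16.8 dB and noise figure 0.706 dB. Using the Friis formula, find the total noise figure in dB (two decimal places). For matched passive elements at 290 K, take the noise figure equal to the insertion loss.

Convert to linear (a loss of L dB is a gain of −L dB): F_i = 10^(NF_i/10), G_i = 10^(G_i,dB/10)
  Stage 1: F_1 = 10^(2.05/10) = 1.603, G_1 = 10^(−2.05/10) = 0.6237
  Stage 2: F_2 = 10^(0.706/10) = 1.177, G_2 = 10^(16.8/10) = 47.86
Friis cascade:
  F = 1.603 + (1.177 − 1)/0.6237 = 1.886
NF = 10 log₁₀(1.886) = 2.76 dB

2.76 dB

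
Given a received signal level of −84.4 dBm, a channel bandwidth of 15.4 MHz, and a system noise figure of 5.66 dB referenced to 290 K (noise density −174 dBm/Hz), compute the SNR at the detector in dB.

12.1 dB

Noise floor: N = −174 + 10 log₁₀(B) + NF
10 log₁₀(1.54×10⁷) = 71.88 dB
N = −174 + 71.88 + 5.66 = −96.46 dBm
SNR = P_sig − N = −84.4 − (−96.46) = 12.06 dB → 12.1 dB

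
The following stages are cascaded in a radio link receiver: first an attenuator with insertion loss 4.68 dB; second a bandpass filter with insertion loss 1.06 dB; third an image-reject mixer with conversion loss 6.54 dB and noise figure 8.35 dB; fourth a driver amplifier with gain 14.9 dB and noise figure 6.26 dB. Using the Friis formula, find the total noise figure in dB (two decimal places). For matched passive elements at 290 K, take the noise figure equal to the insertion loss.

Convert to linear (a loss of L dB is a gain of −L dB): F_i = 10^(NF_i/10), G_i = 10^(G_i,dB/10)
  Stage 1: F_1 = 10^(4.68/10) = 2.938, G_1 = 10^(−4.68/10) = 0.3404
  Stage 2: F_2 = 10^(1.06/10) = 1.276, G_2 = 10^(−1.06/10) = 0.7834
  Stage 3: F_3 = 10^(8.35/10) = 6.839, G_3 = 10^(−6.54/10) = 0.2218
  Stage 4: F_4 = 10^(6.26/10) = 4.227, G_4 = 10^(14.9/10) = 30.90
Friis cascade:
  F = 2.938 + (1.276 − 1)/0.3404 + (6.839 − 1)/0.2667 + (4.227 − 1)/0.05916 = 80.19
NF = 10 log₁₀(80.19) = 19.04 dB

19.04 dB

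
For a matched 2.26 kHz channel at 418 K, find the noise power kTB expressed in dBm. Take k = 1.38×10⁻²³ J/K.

−138.8 dBm

P_n = kTB = 1.38×10⁻²³ × 418 × 2.26×10³ = 1.30×10⁻¹⁷ W
In dBm: 10 log₁₀(1.30×10⁻¹⁷ / 10⁻³) = −138.8 dBm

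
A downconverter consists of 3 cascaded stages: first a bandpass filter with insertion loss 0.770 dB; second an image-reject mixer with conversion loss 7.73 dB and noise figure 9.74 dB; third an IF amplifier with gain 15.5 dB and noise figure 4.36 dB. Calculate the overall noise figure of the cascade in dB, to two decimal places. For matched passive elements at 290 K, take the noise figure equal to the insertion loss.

Convert to linear (a loss of L dB is a gain of −L dB): F_i = 10^(NF_i/10), G_i = 10^(G_i,dB/10)
  Stage 1: F_1 = 10^(0.770/10) = 1.194, G_1 = 10^(−0.770/10) = 0.8375
  Stage 2: F_2 = 10^(9.74/10) = 9.419, G_2 = 10^(−7.73/10) = 0.1687
  Stage 3: F_3 = 10^(4.36/10) = 2.729, G_3 = 10^(15.5/10) = 35.48
Friis cascade:
  F = 1.194 + (9.419 − 1)/0.8375 + (2.729 − 1)/0.1413 = 23.49
NF = 10 log₁₀(23.49) = 13.71 dB

13.71 dB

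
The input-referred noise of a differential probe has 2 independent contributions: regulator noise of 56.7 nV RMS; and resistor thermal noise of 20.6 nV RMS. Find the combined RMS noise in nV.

Uncorrelated sources add in power (mean-square): V_tot = √(ΣV_i²)
V_tot = √[(5.67×10⁻⁸)² + (2.06×10⁻⁸)²] = 6.03×10⁻⁸ V = 60.3 nV

60.3 nV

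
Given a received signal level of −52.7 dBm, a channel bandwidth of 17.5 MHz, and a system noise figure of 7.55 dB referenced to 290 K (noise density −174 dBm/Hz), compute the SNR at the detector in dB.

41.3 dB

Noise floor: N = −174 + 10 log₁₀(B) + NF
10 log₁₀(1.75×10⁷) = 72.43 dB
N = −174 + 72.43 + 7.55 = −94.02 dBm
SNR = P_sig − N = −52.7 − (−94.02) = 41.32 dB → 41.3 dB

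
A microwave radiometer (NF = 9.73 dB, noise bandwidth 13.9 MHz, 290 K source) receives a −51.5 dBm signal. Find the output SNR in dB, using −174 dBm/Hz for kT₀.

Noise floor: N = −174 + 10 log₁₀(B) + NF
10 log₁₀(1.39×10⁷) = 71.43 dB
N = −174 + 71.43 + 9.73 = −92.84 dBm
SNR = P_sig − N = −51.5 − (−92.84) = 41.34 dB → 41.3 dB

41.3 dB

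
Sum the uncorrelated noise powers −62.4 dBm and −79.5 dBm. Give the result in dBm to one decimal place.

−62.3 dBm

Convert to linear, add, convert back:
P₁ = 5.75×10⁻¹⁰ W, P₂ = 1.12×10⁻¹¹ W
P_tot = 5.87×10⁻¹⁰ W → 10 log₁₀(P_tot / 10⁻³) = −62.3 dBm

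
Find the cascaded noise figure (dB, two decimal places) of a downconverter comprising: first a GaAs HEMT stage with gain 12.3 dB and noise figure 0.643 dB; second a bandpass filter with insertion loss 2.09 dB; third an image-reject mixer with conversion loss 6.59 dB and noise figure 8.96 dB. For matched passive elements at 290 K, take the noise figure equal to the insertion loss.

2.67 dB

Convert to linear (a loss of L dB is a gain of −L dB): F_i = 10^(NF_i/10), G_i = 10^(G_i,dB/10)
  Stage 1: F_1 = 10^(0.643/10) = 1.160, G_1 = 10^(12.3/10) = 16.98
  Stage 2: F_2 = 10^(2.09/10) = 1.618, G_2 = 10^(−2.09/10) = 0.6180
  Stage 3: F_3 = 10^(8.96/10) = 7.870, G_3 = 10^(−6.59/10) = 0.2193
Friis cascade:
  F = 1.160 + (1.618 − 1)/16.98 + (7.870 − 1)/10.50 = 1.851
NF = 10 log₁₀(1.851) = 2.67 dB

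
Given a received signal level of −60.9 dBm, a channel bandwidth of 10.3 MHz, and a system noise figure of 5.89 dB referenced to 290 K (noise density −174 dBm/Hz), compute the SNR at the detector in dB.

37.1 dB

Noise floor: N = −174 + 10 log₁₀(B) + NF
10 log₁₀(1.03×10⁷) = 70.13 dB
N = −174 + 70.13 + 5.89 = −97.98 dBm
SNR = P_sig − N = −60.9 − (−97.98) = 37.08 dB → 37.1 dB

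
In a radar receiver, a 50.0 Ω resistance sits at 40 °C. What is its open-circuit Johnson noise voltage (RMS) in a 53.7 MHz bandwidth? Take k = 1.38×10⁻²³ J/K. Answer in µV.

T = 40 °C + 273.15 = 313.15 K
V_n = √(4kTRB)
4kTRB = 4 × 1.38×10⁻²³ × 313.15 × 5.00×10¹ × 5.37×10⁷ = 4.64×10⁻¹¹ V²
V_n = √(4.64×10⁻¹¹) = 6.81×10⁻⁶ V = 6.81 µV

6.81 µV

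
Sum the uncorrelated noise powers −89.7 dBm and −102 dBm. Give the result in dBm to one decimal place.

Convert to linear, add, convert back:
P₁ = 1.07×10⁻¹² W, P₂ = 6.31×10⁻¹⁴ W
P_tot = 1.13×10⁻¹² W → 10 log₁₀(P_tot / 10⁻³) = −89.5 dBm

−89.5 dBm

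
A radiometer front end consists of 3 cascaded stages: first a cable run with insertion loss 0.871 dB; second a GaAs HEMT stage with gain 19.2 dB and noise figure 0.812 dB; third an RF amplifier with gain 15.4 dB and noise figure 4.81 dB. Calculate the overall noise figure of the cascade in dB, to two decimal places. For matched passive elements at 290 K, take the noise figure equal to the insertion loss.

1.77 dB

Convert to linear (a loss of L dB is a gain of −L dB): F_i = 10^(NF_i/10), G_i = 10^(G_i,dB/10)
  Stage 1: F_1 = 10^(0.871/10) = 1.222, G_1 = 10^(−0.871/10) = 0.8183
  Stage 2: F_2 = 10^(0.812/10) = 1.206, G_2 = 10^(19.2/10) = 83.18
  Stage 3: F_3 = 10^(4.81/10) = 3.027, G_3 = 10^(15.4/10) = 34.67
Friis cascade:
  F = 1.222 + (1.206 − 1)/0.8183 + (3.027 − 1)/68.06 = 1.503
NF = 10 log₁₀(1.503) = 1.77 dB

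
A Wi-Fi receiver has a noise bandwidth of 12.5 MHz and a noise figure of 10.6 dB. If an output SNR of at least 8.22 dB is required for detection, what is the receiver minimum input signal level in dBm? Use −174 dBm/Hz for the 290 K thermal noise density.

Sensitivity = −174 + 10 log₁₀(B) + NF + SNR_min
= −174 + 70.97 + 10.6 + 8.22
= −84.21 dBm → −84.2 dBm

−84.2 dBm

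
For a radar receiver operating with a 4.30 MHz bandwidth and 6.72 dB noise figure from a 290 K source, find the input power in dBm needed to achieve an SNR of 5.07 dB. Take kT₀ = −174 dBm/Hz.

−95.9 dBm

Sensitivity = −174 + 10 log₁₀(B) + NF + SNR_min
= −174 + 66.33 + 6.72 + 5.07
= −95.88 dBm → −95.9 dBm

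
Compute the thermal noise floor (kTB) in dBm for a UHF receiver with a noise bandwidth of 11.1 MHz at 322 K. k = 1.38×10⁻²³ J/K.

P_n = kTB = 1.38×10⁻²³ × 322 × 1.11×10⁷ = 4.93×10⁻¹⁴ W
In dBm: 10 log₁₀(4.93×10⁻¹⁴ / 10⁻³) = −103.1 dBm

−103.1 dBm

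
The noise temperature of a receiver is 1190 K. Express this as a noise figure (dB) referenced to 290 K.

7.08 dB

F = 1 + T_e/T₀ = 1 + 1190/290 = 5.10345
NF = 10 log₁₀(5.10345) = 7.08 dB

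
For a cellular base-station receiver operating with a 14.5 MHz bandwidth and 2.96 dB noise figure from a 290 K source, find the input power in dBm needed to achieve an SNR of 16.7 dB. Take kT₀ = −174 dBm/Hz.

−82.7 dBm

Sensitivity = −174 + 10 log₁₀(B) + NF + SNR_min
= −174 + 71.61 + 2.96 + 16.7
= −82.73 dBm → −82.7 dBm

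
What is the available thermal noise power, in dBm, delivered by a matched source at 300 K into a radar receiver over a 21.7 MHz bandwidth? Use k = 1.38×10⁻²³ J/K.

−100.5 dBm

P_n = kTB = 1.38×10⁻²³ × 300 × 2.17×10⁷ = 8.98×10⁻¹⁴ W
In dBm: 10 log₁₀(8.98×10⁻¹⁴ / 10⁻³) = −100.5 dBm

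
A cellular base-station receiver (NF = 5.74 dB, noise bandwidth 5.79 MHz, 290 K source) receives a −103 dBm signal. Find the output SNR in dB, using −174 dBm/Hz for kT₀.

Noise floor: N = −174 + 10 log₁₀(B) + NF
10 log₁₀(5.79×10⁶) = 67.63 dB
N = −174 + 67.63 + 5.74 = −100.63 dBm
SNR = P_sig − N = −103 − (−100.63) = −2.37 dB → −2.4 dB

−2.4 dB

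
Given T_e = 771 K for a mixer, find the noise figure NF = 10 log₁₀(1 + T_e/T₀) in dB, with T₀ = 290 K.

F = 1 + T_e/T₀ = 1 + 771/290 = 3.65862
NF = 10 log₁₀(3.65862) = 5.63 dB

5.63 dB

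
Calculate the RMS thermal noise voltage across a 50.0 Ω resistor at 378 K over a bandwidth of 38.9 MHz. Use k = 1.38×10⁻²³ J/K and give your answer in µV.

V_n = √(4kTRB)
4kTRB = 4 × 1.38×10⁻²³ × 378 × 5.00×10¹ × 3.89×10⁷ = 4.06×10⁻¹¹ V²
V_n = √(4.06×10⁻¹¹) = 6.37×10⁻⁶ V = 6.37 µV

6.37 µV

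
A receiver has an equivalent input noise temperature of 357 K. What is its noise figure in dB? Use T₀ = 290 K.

3.49 dB

F = 1 + T_e/T₀ = 1 + 357/290 = 2.23103
NF = 10 log₁₀(2.23103) = 3.49 dB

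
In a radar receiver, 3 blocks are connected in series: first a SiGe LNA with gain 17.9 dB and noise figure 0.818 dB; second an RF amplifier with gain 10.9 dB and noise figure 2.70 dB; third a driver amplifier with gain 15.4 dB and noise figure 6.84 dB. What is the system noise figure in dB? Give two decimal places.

Convert to linear (a loss of L dB is a gain of −L dB): F_i = 10^(NF_i/10), G_i = 10^(G_i,dB/10)
  Stage 1: F_1 = 10^(0.818/10) = 1.207, G_1 = 10^(17.9/10) = 61.66
  Stage 2: F_2 = 10^(2.70/10) = 1.862, G_2 = 10^(10.9/10) = 12.30
  Stage 3: F_3 = 10^(6.84/10) = 4.831, G_3 = 10^(15.4/10) = 34.67
Friis cascade:
  F = 1.207 + (1.862 − 1)/61.66 + (4.831 − 1)/758.6 = 1.226
NF = 10 log₁₀(1.226) = 0.89 dB

0.89 dB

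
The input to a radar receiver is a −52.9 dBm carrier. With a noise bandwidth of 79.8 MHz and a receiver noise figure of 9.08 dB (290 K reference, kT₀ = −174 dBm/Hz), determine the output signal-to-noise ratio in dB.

Noise floor: N = −174 + 10 log₁₀(B) + NF
10 log₁₀(7.98×10⁷) = 79.02 dB
N = −174 + 79.02 + 9.08 = −85.90 dBm
SNR = P_sig − N = −52.9 − (−85.90) = 33.00 dB → 33.0 dB

33.0 dB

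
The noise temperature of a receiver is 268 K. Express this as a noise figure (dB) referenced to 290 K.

2.84 dB

F = 1 + T_e/T₀ = 1 + 268/290 = 1.92414
NF = 10 log₁₀(1.92414) = 2.84 dB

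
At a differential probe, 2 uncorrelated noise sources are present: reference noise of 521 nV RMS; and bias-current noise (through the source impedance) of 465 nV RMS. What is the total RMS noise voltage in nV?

698 nV

Uncorrelated sources add in power (mean-square): V_tot = √(ΣV_i²)
V_tot = √[(5.21×10⁻⁷)² + (4.65×10⁻⁷)²] = 6.98×10⁻⁷ V = 698 nV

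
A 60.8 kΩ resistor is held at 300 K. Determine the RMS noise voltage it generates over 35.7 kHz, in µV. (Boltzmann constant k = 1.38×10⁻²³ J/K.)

V_n = √(4kTRB)
4kTRB = 4 × 1.38×10⁻²³ × 300 × 6.08×10⁴ × 3.57×10⁴ = 3.59×10⁻¹¹ V²
V_n = √(3.59×10⁻¹¹) = 6.00×10⁻⁶ V = 6.00 µV

6.00 µV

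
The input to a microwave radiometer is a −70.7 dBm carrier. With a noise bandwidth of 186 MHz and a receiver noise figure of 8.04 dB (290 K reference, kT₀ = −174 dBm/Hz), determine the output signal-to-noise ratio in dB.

Noise floor: N = −174 + 10 log₁₀(B) + NF
10 log₁₀(1.86×10⁸) = 82.7 dB
N = −174 + 82.7 + 8.04 = −83.26 dBm
SNR = P_sig − N = −70.7 − (−83.26) = 12.56 dB → 12.6 dB

12.6 dB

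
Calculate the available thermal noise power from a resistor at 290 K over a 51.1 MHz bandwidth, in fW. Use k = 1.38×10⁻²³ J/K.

P_n = kTB = 1.38×10⁻²³ × 290 × 5.11×10⁷ = 2.05×10⁻¹³ W = 205 fW

205 fW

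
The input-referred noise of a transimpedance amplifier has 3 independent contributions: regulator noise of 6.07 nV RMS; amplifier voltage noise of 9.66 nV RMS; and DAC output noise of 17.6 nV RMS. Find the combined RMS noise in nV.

21.0 nV

Uncorrelated sources add in power (mean-square): V_tot = √(ΣV_i²)
V_tot = √[(6.07×10⁻⁹)² + (9.66×10⁻⁹)² + (1.76×10⁻⁸)²] = 2.10×10⁻⁸ V = 21.0 nV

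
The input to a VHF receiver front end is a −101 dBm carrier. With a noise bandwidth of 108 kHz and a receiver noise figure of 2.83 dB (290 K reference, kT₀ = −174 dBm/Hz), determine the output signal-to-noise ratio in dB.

19.8 dB

Noise floor: N = −174 + 10 log₁₀(B) + NF
10 log₁₀(1.08×10⁵) = 50.33 dB
N = −174 + 50.33 + 2.83 = −120.84 dBm
SNR = P_sig − N = −101 − (−120.84) = 19.84 dB → 19.8 dB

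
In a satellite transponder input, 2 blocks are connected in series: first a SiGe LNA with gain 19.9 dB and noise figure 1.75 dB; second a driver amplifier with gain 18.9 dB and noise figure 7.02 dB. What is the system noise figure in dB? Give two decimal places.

1.87 dB

Convert to linear (a loss of L dB is a gain of −L dB): F_i = 10^(NF_i/10), G_i = 10^(G_i,dB/10)
  Stage 1: F_1 = 10^(1.75/10) = 1.496, G_1 = 10^(19.9/10) = 97.72
  Stage 2: F_2 = 10^(7.02/10) = 5.035, G_2 = 10^(18.9/10) = 77.62
Friis cascade:
  F = 1.496 + (5.035 − 1)/97.72 = 1.538
NF = 10 log₁₀(1.538) = 1.87 dB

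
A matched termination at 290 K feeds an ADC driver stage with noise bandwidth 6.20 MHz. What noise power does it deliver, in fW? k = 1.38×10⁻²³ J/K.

P_n = kTB = 1.38×10⁻²³ × 290 × 6.20×10⁶ = 2.48×10⁻¹⁴ W = 24.8 fW

24.8 fW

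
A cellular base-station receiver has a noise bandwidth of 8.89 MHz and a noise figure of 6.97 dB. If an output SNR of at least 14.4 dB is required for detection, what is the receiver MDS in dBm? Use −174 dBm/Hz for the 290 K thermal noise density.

−83.1 dBm

Sensitivity = −174 + 10 log₁₀(B) + NF + SNR_min
= −174 + 69.49 + 6.97 + 14.4
= −83.14 dBm → −83.1 dBm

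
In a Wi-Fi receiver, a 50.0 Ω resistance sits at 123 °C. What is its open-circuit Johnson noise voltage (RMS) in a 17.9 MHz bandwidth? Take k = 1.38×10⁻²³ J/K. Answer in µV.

4.42 µV

T = 123 °C + 273.15 = 396.15 K
V_n = √(4kTRB)
4kTRB = 4 × 1.38×10⁻²³ × 396.15 × 5.00×10¹ × 1.79×10⁷ = 1.96×10⁻¹¹ V²
V_n = √(1.96×10⁻¹¹) = 4.42×10⁻⁶ V = 4.42 µV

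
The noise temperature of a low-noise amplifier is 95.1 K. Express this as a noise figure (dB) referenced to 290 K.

1.23 dB

F = 1 + T_e/T₀ = 1 + 95.1/290 = 1.32793
NF = 10 log₁₀(1.32793) = 1.23 dB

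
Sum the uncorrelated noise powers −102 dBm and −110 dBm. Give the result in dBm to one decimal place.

Convert to linear, add, convert back:
P₁ = 6.31×10⁻¹⁴ W, P₂ = 1.00×10⁻¹⁴ W
P_tot = 7.31×10⁻¹⁴ W → 10 log₁₀(P_tot / 10⁻³) = −101.4 dBm

−101.4 dBm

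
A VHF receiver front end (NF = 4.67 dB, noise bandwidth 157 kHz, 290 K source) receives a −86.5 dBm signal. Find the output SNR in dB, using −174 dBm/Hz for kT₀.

30.9 dB

Noise floor: N = −174 + 10 log₁₀(B) + NF
10 log₁₀(1.57×10⁵) = 51.96 dB
N = −174 + 51.96 + 4.67 = −117.37 dBm
SNR = P_sig − N = −86.5 − (−117.37) = 30.87 dB → 30.9 dB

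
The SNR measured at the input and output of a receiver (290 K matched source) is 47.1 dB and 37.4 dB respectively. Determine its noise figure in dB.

NF (dB) = SNR_in(dB) − SNR_out(dB) when the source is at T₀
NF = 47.1 − 37.4 = 9.7 dB

9.7 dB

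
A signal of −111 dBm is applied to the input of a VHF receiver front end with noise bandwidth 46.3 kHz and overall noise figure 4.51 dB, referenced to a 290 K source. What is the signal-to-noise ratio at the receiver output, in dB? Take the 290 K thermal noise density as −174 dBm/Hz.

Noise floor: N = −174 + 10 log₁₀(B) + NF
10 log₁₀(4.63×10⁴) = 46.66 dB
N = −174 + 46.66 + 4.51 = −122.83 dBm
SNR = P_sig − N = −111 − (−122.83) = 11.83 dB → 11.8 dB

11.8 dB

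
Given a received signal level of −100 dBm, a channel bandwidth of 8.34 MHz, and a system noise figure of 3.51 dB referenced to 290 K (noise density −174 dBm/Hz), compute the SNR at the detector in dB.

1.3 dB

Noise floor: N = −174 + 10 log₁₀(B) + NF
10 log₁₀(8.34×10⁶) = 69.21 dB
N = −174 + 69.21 + 3.51 = −101.28 dBm
SNR = P_sig − N = −100 − (−101.28) = 1.28 dB → 1.3 dB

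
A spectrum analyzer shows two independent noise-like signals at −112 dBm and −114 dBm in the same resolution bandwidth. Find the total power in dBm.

−109.9 dBm

Convert to linear, add, convert back:
P₁ = 6.31×10⁻¹⁵ W, P₂ = 3.98×10⁻¹⁵ W
P_tot = 1.03×10⁻¹⁴ W → 10 log₁₀(P_tot / 10⁻³) = −109.9 dBm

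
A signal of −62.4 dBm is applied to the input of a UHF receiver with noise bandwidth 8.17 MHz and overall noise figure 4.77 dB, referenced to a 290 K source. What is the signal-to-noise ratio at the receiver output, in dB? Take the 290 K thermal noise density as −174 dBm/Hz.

37.7 dB

Noise floor: N = −174 + 10 log₁₀(B) + NF
10 log₁₀(8.17×10⁶) = 69.12 dB
N = −174 + 69.12 + 4.77 = −100.11 dBm
SNR = P_sig − N = −62.4 − (−100.11) = 37.71 dB → 37.7 dB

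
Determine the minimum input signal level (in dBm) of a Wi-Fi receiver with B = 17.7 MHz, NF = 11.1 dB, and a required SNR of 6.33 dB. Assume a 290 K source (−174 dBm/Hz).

Sensitivity = −174 + 10 log₁₀(B) + NF + SNR_min
= −174 + 72.48 + 11.1 + 6.33
= −84.09 dBm → −84.1 dBm

−84.1 dBm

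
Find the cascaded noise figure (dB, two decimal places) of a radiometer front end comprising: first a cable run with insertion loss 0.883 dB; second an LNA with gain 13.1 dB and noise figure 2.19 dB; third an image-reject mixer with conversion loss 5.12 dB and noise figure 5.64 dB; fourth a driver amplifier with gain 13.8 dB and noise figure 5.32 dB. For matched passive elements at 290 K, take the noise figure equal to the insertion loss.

Convert to linear (a loss of L dB is a gain of −L dB): F_i = 10^(NF_i/10), G_i = 10^(G_i,dB/10)
  Stage 1: F_1 = 10^(0.883/10) = 1.225, G_1 = 10^(−0.883/10) = 0.8160
  Stage 2: F_2 = 10^(2.19/10) = 1.656, G_2 = 10^(13.1/10) = 20.42
  Stage 3: F_3 = 10^(5.64/10) = 3.664, G_3 = 10^(−5.12/10) = 0.3076
  Stage 4: F_4 = 10^(5.32/10) = 3.404, G_4 = 10^(13.8/10) = 23.99
Friis cascade:
  F = 1.225 + (1.656 − 1)/0.8160 + (3.664 − 1)/16.66 + (3.404 − 1)/5.125 = 2.658
NF = 10 log₁₀(2.658) = 4.25 dB

4.25 dB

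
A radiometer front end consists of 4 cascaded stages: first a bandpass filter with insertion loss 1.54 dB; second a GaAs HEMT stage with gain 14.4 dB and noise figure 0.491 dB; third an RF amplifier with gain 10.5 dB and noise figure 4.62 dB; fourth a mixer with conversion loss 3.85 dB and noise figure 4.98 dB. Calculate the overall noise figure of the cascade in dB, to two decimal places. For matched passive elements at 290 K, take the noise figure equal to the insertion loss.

2.32 dB

Convert to linear (a loss of L dB is a gain of −L dB): F_i = 10^(NF_i/10), G_i = 10^(G_i,dB/10)
  Stage 1: F_1 = 10^(1.54/10) = 1.426, G_1 = 10^(−1.54/10) = 0.7015
  Stage 2: F_2 = 10^(0.491/10) = 1.120, G_2 = 10^(14.4/10) = 27.54
  Stage 3: F_3 = 10^(4.62/10) = 2.897, G_3 = 10^(10.5/10) = 11.22
  Stage 4: F_4 = 10^(4.98/10) = 3.148, G_4 = 10^(−3.85/10) = 0.4121
Friis cascade:
  F = 1.426 + (1.120 − 1)/0.7015 + (2.897 − 1)/19.32 + (3.148 − 1)/216.8 = 1.704
NF = 10 log₁₀(1.704) = 2.32 dB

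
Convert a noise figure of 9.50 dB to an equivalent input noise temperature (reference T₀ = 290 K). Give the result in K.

F = 10^(9.50/10) = 8.91251
T_e = (F − 1)·T₀ = (8.91251 − 1) × 290 = 2295 K

2295 K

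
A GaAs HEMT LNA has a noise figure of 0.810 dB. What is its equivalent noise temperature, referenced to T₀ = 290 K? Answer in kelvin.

59.5 K

F = 10^(0.810/10) = 1.20504
T_e = (F − 1)·T₀ = (1.20504 − 1) × 290 = 59.5 K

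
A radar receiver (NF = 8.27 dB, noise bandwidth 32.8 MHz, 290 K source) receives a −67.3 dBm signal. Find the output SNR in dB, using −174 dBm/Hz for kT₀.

23.3 dB

Noise floor: N = −174 + 10 log₁₀(B) + NF
10 log₁₀(3.28×10⁷) = 75.16 dB
N = −174 + 75.16 + 8.27 = −90.57 dBm
SNR = P_sig − N = −67.3 − (−90.57) = 23.27 dB → 23.3 dB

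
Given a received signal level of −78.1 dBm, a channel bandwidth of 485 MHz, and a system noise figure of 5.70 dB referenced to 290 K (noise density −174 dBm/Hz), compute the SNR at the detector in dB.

3.3 dB

Noise floor: N = −174 + 10 log₁₀(B) + NF
10 log₁₀(4.85×10⁸) = 86.86 dB
N = −174 + 86.86 + 5.70 = −81.44 dBm
SNR = P_sig − N = −78.1 − (−81.44) = 3.34 dB → 3.3 dB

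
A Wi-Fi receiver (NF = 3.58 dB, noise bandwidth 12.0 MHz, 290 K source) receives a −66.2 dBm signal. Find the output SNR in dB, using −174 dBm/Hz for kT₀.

33.4 dB

Noise floor: N = −174 + 10 log₁₀(B) + NF
10 log₁₀(1.20×10⁷) = 70.79 dB
N = −174 + 70.79 + 3.58 = −99.63 dBm
SNR = P_sig − N = −66.2 − (−99.63) = 33.43 dB → 33.4 dB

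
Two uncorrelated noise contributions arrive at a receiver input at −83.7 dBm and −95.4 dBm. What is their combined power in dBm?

−83.4 dBm

Convert to linear, add, convert back:
P₁ = 4.27×10⁻¹² W, P₂ = 2.88×10⁻¹³ W
P_tot = 4.55×10⁻¹² W → 10 log₁₀(P_tot / 10⁻³) = −83.4 dBm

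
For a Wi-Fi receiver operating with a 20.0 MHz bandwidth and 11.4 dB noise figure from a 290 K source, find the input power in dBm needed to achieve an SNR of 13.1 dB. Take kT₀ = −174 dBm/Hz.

Sensitivity = −174 + 10 log₁₀(B) + NF + SNR_min
= −174 + 73.01 + 11.4 + 13.1
= −76.49 dBm → −76.5 dBm

−76.5 dBm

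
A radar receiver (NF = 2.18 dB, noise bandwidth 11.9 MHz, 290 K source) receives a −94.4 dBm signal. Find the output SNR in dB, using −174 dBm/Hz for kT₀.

6.7 dB

Noise floor: N = −174 + 10 log₁₀(B) + NF
10 log₁₀(1.19×10⁷) = 70.76 dB
N = −174 + 70.76 + 2.18 = −101.06 dBm
SNR = P_sig − N = −94.4 − (−101.06) = 6.66 dB → 6.7 dB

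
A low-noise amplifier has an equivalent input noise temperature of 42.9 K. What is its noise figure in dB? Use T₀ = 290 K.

F = 1 + T_e/T₀ = 1 + 42.9/290 = 1.14793
NF = 10 log₁₀(1.14793) = 0.599 dB

0.599 dB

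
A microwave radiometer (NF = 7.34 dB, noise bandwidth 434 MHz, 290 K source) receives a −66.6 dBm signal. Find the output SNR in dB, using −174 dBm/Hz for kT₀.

13.7 dB

Noise floor: N = −174 + 10 log₁₀(B) + NF
10 log₁₀(4.34×10⁸) = 86.37 dB
N = −174 + 86.37 + 7.34 = −80.29 dBm
SNR = P_sig − N = −66.6 − (−80.29) = 13.69 dB → 13.7 dB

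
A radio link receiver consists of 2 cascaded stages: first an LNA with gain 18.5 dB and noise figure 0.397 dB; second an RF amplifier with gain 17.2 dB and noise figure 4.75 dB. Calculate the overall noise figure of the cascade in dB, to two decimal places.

0.51 dB

Convert to linear (a loss of L dB is a gain of −L dB): F_i = 10^(NF_i/10), G_i = 10^(G_i,dB/10)
  Stage 1: F_1 = 10^(0.397/10) = 1.096, G_1 = 10^(18.5/10) = 70.79
  Stage 2: F_2 = 10^(4.75/10) = 2.985, G_2 = 10^(17.2/10) = 52.48
Friis cascade:
  F = 1.096 + (2.985 − 1)/70.79 = 1.124
NF = 10 log₁₀(1.124) = 0.51 dB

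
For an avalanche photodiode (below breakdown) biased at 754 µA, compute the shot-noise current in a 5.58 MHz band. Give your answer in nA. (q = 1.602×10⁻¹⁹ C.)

36.7 nA

I_n = √(2qI·B)
2qI·B = 2 × 1.602×10⁻¹⁹ × 7.54×10⁻⁴ × 5.58×10⁶ = 1.35×10⁻¹⁵ A²
I_n = √(1.35×10⁻¹⁵) = 3.67×10⁻⁸ A = 36.7 nA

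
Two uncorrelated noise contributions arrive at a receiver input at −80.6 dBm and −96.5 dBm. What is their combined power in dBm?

−80.5 dBm

Convert to linear, add, convert back:
P₁ = 8.71×10⁻¹² W, P₂ = 2.24×10⁻¹³ W
P_tot = 8.93×10⁻¹² W → 10 log₁₀(P_tot / 10⁻³) = −80.5 dBm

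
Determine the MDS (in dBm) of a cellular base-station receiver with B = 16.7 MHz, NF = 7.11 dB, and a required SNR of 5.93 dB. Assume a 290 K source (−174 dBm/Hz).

−88.7 dBm

Sensitivity = −174 + 10 log₁₀(B) + NF + SNR_min
= −174 + 72.23 + 7.11 + 5.93
= −88.73 dBm → −88.7 dBm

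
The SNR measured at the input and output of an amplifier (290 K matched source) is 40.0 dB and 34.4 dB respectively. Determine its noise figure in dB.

5.6 dB

NF (dB) = SNR_in(dB) − SNR_out(dB) when the source is at T₀
NF = 40.0 − 34.4 = 5.6 dB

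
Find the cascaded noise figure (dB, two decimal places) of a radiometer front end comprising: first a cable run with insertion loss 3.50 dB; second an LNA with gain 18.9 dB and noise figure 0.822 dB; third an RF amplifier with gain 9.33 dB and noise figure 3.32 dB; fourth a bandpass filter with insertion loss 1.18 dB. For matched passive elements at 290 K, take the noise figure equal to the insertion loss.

4.38 dB

Convert to linear (a loss of L dB is a gain of −L dB): F_i = 10^(NF_i/10), G_i = 10^(G_i,dB/10)
  Stage 1: F_1 = 10^(3.50/10) = 2.239, G_1 = 10^(−3.50/10) = 0.4467
  Stage 2: F_2 = 10^(0.822/10) = 1.208, G_2 = 10^(18.9/10) = 77.62
  Stage 3: F_3 = 10^(3.32/10) = 2.148, G_3 = 10^(9.33/10) = 8.570
  Stage 4: F_4 = 10^(1.18/10) = 1.312, G_4 = 10^(−1.18/10) = 0.7621
Friis cascade:
  F = 2.239 + (1.208 − 1)/0.4467 + (2.148 − 1)/34.67 + (1.312 − 1)/297.2 = 2.739
NF = 10 log₁₀(2.739) = 4.38 dB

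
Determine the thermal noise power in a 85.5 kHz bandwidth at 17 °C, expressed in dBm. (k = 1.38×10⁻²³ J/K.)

T = 17 °C + 273.15 = 290.15 K
P_n = kTB = 1.38×10⁻²³ × 290.15 × 8.55×10⁴ = 3.42×10⁻¹⁶ W
In dBm: 10 log₁₀(3.42×10⁻¹⁶ / 10⁻³) = −124.7 dBm

−124.7 dBm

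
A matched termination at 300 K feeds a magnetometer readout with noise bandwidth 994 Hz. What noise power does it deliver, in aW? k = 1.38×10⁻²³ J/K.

P_n = kTB = 1.38×10⁻²³ × 300 × 9.94×10² = 4.12×10⁻¹⁸ W = 4.12 aW

4.12 aW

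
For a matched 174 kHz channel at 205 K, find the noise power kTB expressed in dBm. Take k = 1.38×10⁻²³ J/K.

−123.1 dBm

P_n = kTB = 1.38×10⁻²³ × 205 × 1.74×10⁵ = 4.92×10⁻¹⁶ W
In dBm: 10 log₁₀(4.92×10⁻¹⁶ / 10⁻³) = −123.1 dBm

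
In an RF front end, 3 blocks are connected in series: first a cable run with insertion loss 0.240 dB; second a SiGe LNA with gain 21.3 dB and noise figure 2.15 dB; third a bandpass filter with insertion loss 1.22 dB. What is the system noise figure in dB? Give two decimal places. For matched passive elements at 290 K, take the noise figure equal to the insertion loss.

Convert to linear (a loss of L dB is a gain of −L dB): F_i = 10^(NF_i/10), G_i = 10^(G_i,dB/10)
  Stage 1: F_1 = 10^(0.240/10) = 1.057, G_1 = 10^(−0.240/10) = 0.9462
  Stage 2: F_2 = 10^(2.15/10) = 1.641, G_2 = 10^(21.3/10) = 134.9
  Stage 3: F_3 = 10^(1.22/10) = 1.324, G_3 = 10^(−1.22/10) = 0.7551
Friis cascade:
  F = 1.057 + (1.641 − 1)/0.9462 + (1.324 − 1)/127.6 = 1.736
NF = 10 log₁₀(1.736) = 2.40 dB

2.40 dB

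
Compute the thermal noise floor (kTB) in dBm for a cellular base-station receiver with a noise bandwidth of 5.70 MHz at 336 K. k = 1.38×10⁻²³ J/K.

P_n = kTB = 1.38×10⁻²³ × 336 × 5.70×10⁶ = 2.64×10⁻¹⁴ W
In dBm: 10 log₁₀(2.64×10⁻¹⁴ / 10⁻³) = −105.8 dBm

−105.8 dBm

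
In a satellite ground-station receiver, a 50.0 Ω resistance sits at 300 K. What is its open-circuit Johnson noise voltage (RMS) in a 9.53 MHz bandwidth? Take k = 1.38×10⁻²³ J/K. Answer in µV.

V_n = √(4kTRB)
4kTRB = 4 × 1.38×10⁻²³ × 300 × 5.00×10¹ × 9.53×10⁶ = 7.89×10⁻¹² V²
V_n = √(7.89×10⁻¹²) = 2.81×10⁻⁶ V = 2.81 µV

2.81 µV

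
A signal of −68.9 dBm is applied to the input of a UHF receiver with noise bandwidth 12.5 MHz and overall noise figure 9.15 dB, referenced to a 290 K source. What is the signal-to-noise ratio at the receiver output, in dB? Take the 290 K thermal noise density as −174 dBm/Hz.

Noise floor: N = −174 + 10 log₁₀(B) + NF
10 log₁₀(1.25×10⁷) = 70.97 dB
N = −174 + 70.97 + 9.15 = −93.88 dBm
SNR = P_sig − N = −68.9 − (−93.88) = 24.98 dB → 25.0 dB

25.0 dB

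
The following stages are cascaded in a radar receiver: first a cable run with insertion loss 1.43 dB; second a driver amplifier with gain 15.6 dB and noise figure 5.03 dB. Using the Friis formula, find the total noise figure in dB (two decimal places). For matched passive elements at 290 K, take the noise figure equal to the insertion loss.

6.46 dB

Convert to linear (a loss of L dB is a gain of −L dB): F_i = 10^(NF_i/10), G_i = 10^(G_i,dB/10)
  Stage 1: F_1 = 10^(1.43/10) = 1.390, G_1 = 10^(−1.43/10) = 0.7194
  Stage 2: F_2 = 10^(5.03/10) = 3.184, G_2 = 10^(15.6/10) = 36.31
Friis cascade:
  F = 1.390 + (3.184 − 1)/0.7194 = 4.426
NF = 10 log₁₀(4.426) = 6.46 dB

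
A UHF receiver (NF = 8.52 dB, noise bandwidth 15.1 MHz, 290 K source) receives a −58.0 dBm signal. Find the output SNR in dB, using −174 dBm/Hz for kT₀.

Noise floor: N = −174 + 10 log₁₀(B) + NF
10 log₁₀(1.51×10⁷) = 71.79 dB
N = −174 + 71.79 + 8.52 = −93.69 dBm
SNR = P_sig − N = −58.0 − (−93.69) = 35.69 dB → 35.7 dB

35.7 dB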